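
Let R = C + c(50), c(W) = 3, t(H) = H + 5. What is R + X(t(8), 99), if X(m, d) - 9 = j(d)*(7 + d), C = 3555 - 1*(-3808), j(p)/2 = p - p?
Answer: 7375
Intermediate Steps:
t(H) = 5 + H
j(p) = 0 (j(p) = 2*(p - p) = 2*0 = 0)
C = 7363 (C = 3555 + 3808 = 7363)
X(m, d) = 9 (X(m, d) = 9 + 0*(7 + d) = 9 + 0 = 9)
R = 7366 (R = 7363 + 3 = 7366)
R + X(t(8), 99) = 7366 + 9 = 7375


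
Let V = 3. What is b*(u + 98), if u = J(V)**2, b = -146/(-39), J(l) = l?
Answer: 15622/39 ≈ 400.56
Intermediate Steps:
b = 146/39 (b = -146*(-1/39) = 146/39 ≈ 3.7436)
u = 9 (u = 3**2 = 9)
b*(u + 98) = 146*(9 + 98)/39 = (146/39)*107 = 15622/39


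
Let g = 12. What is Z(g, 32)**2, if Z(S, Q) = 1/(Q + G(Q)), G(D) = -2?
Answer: 1/900 ≈ 0.0011111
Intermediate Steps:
Z(S, Q) = 1/(-2 + Q) (Z(S, Q) = 1/(Q - 2) = 1/(-2 + Q))
Z(g, 32)**2 = (1/(-2 + 32))**2 = (1/30)**2 = 1/900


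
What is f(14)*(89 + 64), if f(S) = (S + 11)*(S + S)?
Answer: 107100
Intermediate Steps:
f(S) = 2*S*(11 + S) (f(S) = (11 + S)*(2*S) = 2*S*(11 + S))
f(14)*(89 + 64) = (2*14*(11 + 14))*(89 + 64) = (2*14*25)*153 = 700*153 = 107100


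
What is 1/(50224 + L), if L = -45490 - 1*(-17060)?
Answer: 1/21794 ≈ 4.5884e-5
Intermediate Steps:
L = -28430 (L = -45490 + 17060 = -28430)
1/(50224 + L) = 1/(50224 - 28430) = 1/21794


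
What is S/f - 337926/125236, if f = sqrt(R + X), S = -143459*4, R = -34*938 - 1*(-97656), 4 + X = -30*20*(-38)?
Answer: -168963/62618 - 3499*sqrt(615)/45 ≈ -1931.0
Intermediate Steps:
X = 22796 (X = -4 - 30*20*(-38) = -4 - 600*(-38) = -4 + 22800 = 22796)
R = 65764 (R = -31892 + 97656 = 65764)
S = -573836
f = 12*sqrt(615) (f = sqrt(65764 + 22796) = sqrt(88560) = 12*sqrt(615) ≈ 297.59)
S/f - 337926/125236 = -573836*sqrt(615)/7380 - 337926/125236 = -3499*sqrt(615)/45 - 337926*1/125236 = -3499*sqrt(615)/45 - 168963/62618 = -168963/62618 - 3499*sqrt(615)/45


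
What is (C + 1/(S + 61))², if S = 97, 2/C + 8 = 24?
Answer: 6889/399424 ≈ 0.017247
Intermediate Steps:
C = ⅛ (C = 2/(-8 + 24) = 2/16 = 2*(1/16) = ⅛ ≈ 0.12500)
(C + 1/(S + 61))² = (⅛ + 1/(97 + 61))² = (⅛ + 1/158)² = (83/632)² = 6889/399424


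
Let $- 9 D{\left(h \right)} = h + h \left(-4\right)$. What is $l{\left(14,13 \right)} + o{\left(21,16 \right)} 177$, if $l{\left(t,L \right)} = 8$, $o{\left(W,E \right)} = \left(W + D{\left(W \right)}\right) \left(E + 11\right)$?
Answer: $133820$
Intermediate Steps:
$D{\left(h \right)} = \frac{h}{3}$ ($D{\left(h \right)} = - \frac{h + h \left(-4\right)}{9} = - \frac{h - 4 h}{9} = - \frac{\left(-3\right) h}{9} = \frac{h}{3}$)
$o{\left(W,E \right)} = \frac{4 W \left(11 + E\right)}{3}$ ($o{\left(W,E \right)} = \left(W + \frac{W}{3}\right) \left(E + 11\right) = \frac{4 W}{3} \left(11 + E\right) = \frac{4 W \left(11 + E\right)}{3}$)
$l{\left(14,13 \right)} + o{\left(21,16 \right)} 177 = 8 + \frac{4}{3} \cdot 21 \left(11 + 16\right) 177 = 8 + \frac{4}{3} \cdot 21 \cdot 27 \cdot 177 = 8 + 756 \cdot 177 = 8 + 133812 = 133820$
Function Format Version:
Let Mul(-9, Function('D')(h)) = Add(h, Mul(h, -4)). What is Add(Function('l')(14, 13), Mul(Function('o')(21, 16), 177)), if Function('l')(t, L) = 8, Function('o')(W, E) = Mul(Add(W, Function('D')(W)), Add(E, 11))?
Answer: 133820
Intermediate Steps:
Function('D')(h) = Mul(Rational(1, 3), h) (Function('D')(h) = Mul(Rational(-1, 9), Add(h, Mul(h, -4))) = Mul(Rational(-1, 9), Add(h, Mul(-4, h))) = Mul(Rational(-1, 9), Mul(-3, h)) = Mul(Rational(1, 3), h))
Function('o')(W, E) = Mul(Rational(4, 3), W, Add(11, E)) (Function('o')(W, E) = Mul(Add(W, Mul(Rational(1, 3), W)), Add(E, 11)) = Mul(Mul(Rational(4, 3), W), Add(11, E)) = Mul(Rational(4, 3), W, Add(11, E)))
Add(Function('l')(14, 13), Mul(Function('o')(21, 16), 177)) = Add(8, Mul(Mul(Rational(4, 3), 21, Add(11, 16)), 177)) = Add(8, Mul(Mul(Rational(4, 3), 21, 27), 177)) = Add(8, Mul(756, 177)) = Add(8, 133812) = 133820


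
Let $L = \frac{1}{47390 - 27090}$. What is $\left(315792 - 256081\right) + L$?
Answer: $\frac{1212133301}{20300} \approx 59711.0$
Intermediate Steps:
$L = \frac{1}{20300} \approx 4.9261 \cdot 10^{-5}$
$\left(315792 - 256081\right) + L = \left(315792 - 256081\right) + \frac{1}{20300} = 59711 + \frac{1}{20300} = \frac{1212133301}{20300}$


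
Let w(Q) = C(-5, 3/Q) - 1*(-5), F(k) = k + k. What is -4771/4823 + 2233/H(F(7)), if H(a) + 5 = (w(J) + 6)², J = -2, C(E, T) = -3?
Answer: 806790/21889 ≈ 36.858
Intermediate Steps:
F(k) = 2*k
w(Q) = 2 (w(Q) = -3 - 1*(-5) = -3 + 5 = 2)
H(a) = 59 (H(a) = -5 + (2 + 6)² = -5 + 8² = -5 + 64 = 59)
-4771/4823 + 2233/H(F(7)) = -4771/4823 + 2233/59 = -4771*1/4823 + 2233*(1/59) = -367/371 + 2233/59 = 806790/21889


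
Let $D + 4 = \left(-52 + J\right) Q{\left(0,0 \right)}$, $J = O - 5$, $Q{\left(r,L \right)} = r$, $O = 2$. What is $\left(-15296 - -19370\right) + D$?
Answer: $4070$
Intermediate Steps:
$J = -3$ ($J = 2 - 5 = -3$)
$D = -4$ ($D = -4 + \left(-52 - 3\right) 0 = -4 - 0 = -4 + 0 = -4$)
$\left(-15296 - -19370\right) + D = \left(-15296 - -19370\right) - 4 = \left(-15296 + 19370\right) - 4 = 4074 - 4 = 4070$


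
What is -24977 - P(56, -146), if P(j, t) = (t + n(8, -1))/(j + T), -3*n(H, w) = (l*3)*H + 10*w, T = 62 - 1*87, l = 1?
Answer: -2322409/93 ≈ -24972.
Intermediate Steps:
T = -25 (T = 62 - 87 = -25)
n(H, w) = -H - 10*w/3 (n(H, w) = -((1*3)*H + 10*w)/3 = -(3*H + 10*w)/3 = -H - 10*w/3)
P(j, t) = (-14/3 + t)/(-25 + j) (P(j, t) = (t + (-1*8 - 10/3*(-1)))/(j - 25) = (t + (-8 + 10/3))/(-25 + j) = (t - 14/3)/(-25 + j) = (-14/3 + t)/(-25 + j))
-24977 - P(56, -146) = -24977 - (-14/3 - 146)/(-25 + 56) = -24977 - (-452)/(31*3) = -24977 - 1*(-452/93) = -24977 + 452/93 = -2322409/93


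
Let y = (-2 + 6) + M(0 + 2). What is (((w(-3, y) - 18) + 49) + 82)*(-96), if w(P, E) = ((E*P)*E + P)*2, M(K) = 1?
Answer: 4128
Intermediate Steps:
y = 5 (y = (-2 + 6) + 1 = 4 + 1 = 5)
w(P, E) = 2*P + 2*P*E² (w(P, E) = (P*E² + P)*2 = (P + P*E²)*2 = 2*P + 2*P*E²)
(((w(-3, y) - 18) + 49) + 82)*(-96) = (((2*(-3)*(1 + 5²) - 18) + 49) + 82)*(-96) = (((2*(-3)*(1 + 25) - 18) + 49) + 82)*(-96) = (((2*(-3)*26 - 18) + 49) + 82)*(-96) = (((-156 - 18) + 49) + 82)*(-96) = ((-174 + 49) + 82)*(-96) = (-125 + 82)*(-96) = -43*(-96) = 4128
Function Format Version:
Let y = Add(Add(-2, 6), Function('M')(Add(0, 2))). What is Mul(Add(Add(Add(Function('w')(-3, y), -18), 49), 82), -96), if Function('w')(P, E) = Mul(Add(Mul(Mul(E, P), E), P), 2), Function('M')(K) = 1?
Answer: 4128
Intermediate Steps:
y = 5 (y = Add(Add(-2, 6), 1) = Add(4, 1) = 5)
Function('w')(P, E) = Add(Mul(2, P), Mul(2, P, Pow(E, 2))) (Function('w')(P, E) = Mul(Add(Mul(P, Pow(E, 2)), P), 2) = Mul(Add(P, Mul(P, Pow(E, 2))), 2) = Add(Mul(2, P), Mul(2, P, Pow(E, 2))))
Mul(Add(Add(Add(Function('w')(-3, y), -18), 49), 82), -96) = Mul(Add(Add(Add(Mul(2, -3, Add(1, Pow(5, 2))), -18), 49), 82), -96) = Mul(Add(Add(Add(Mul(2, -3, Add(1, 25)), -18), 49), 82), -96) = Mul(Add(Add(Add(Mul(2, -3, 26), -18), 49), 82), -96) = Mul(Add(Add(Add(-156, -18), 49), 82), -96) = Mul(Add(Add(-174, 49), 82), -96) = Mul(Add(-125, 82), -96) = Mul(-43, -96) = 4128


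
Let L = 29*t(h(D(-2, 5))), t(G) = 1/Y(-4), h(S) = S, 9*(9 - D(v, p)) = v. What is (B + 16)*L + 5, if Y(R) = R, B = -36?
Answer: 150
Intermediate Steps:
D(v, p) = 9 - v/9
t(G) = -1/4 (t(G) = 1/(-4) = -1/4)
L = -29/4 (L = 29*(-1/4) = -29/4 ≈ -7.2500)
(B + 16)*L + 5 = (-36 + 16)*(-29/4) + 5 = -20*(-29/4) + 5 = 145 + 5 = 150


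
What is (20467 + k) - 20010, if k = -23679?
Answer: -23222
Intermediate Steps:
(20467 + k) - 20010 = (20467 - 23679) - 20010 = -3212 - 20010 = -23222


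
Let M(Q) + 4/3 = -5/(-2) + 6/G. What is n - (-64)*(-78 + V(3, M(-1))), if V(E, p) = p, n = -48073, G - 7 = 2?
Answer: -158843/3 ≈ -52948.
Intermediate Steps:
G = 9 (G = 7 + 2 = 9)
M(Q) = 11/6 (M(Q) = -4/3 + (-5/(-2) + 6/9) = -4/3 + (-5*(-½) + 6*(⅑)) = -4/3 + (5/2 + ⅔) = -4/3 + 19/6 = 11/6)
n - (-64)*(-78 + V(3, M(-1))) = -48073 - (-64)*(-78 + 11/6) = -48073 - (-64)*(-457)/6 = -48073 - 1*14624/3 = -48073 - 14624/3 = -158843/3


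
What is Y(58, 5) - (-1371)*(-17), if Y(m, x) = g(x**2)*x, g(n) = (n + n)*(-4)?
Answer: -24307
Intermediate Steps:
g(n) = -8*n (g(n) = (2*n)*(-4) = -8*n)
Y(m, x) = -8*x**3 (Y(m, x) = (-8*x**2)*x = -8*x**3)
Y(58, 5) - (-1371)*(-17) = -8*5**3 - (-1371)*(-17) = -8*125 - 1*23307 = -1000 - 23307 = -24307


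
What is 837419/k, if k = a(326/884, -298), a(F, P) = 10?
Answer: 837419/10 ≈ 83742.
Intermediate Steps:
k = 10
837419/k = 837419/10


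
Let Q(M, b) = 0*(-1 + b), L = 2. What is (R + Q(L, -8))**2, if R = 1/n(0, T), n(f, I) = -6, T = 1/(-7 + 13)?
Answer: 1/36 ≈ 0.027778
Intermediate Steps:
T = 1/6 ≈ 0.16667
Q(M, b) = 0
R = -1/6 (R = 1/(-6) = -1/6 ≈ -0.16667)
(R + Q(L, -8))**2 = (-1/6 + 0)**2 = (-1/6)**2 = 1/36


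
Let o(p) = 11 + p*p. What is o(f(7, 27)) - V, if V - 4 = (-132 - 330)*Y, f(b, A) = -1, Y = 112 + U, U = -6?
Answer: 48980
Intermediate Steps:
Y = 106 (Y = 112 - 6 = 106)
o(p) = 11 + p**2
V = -48968 (V = 4 + (-132 - 330)*106 = 4 - 462*106 = 4 - 48972 = -48968)
o(f(7, 27)) - V = (11 + (-1)**2) - 1*(-48968) = (11 + 1) + 48968 = 12 + 48968 = 48980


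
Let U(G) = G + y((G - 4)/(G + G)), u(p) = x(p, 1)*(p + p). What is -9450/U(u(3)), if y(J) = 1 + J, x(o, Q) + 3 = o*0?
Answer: 34020/59 ≈ 576.61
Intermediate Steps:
x(o, Q) = -3 (x(o, Q) = -3 + o*0 = -3 + 0 = -3)
u(p) = -6*p (u(p) = -3*(p + p) = -6*p)
U(G) = 1 + G + (-4 + G)/(2*G) (U(G) = G + (1 + (G - 4)/(G + G)) = G + (1 + (-4 + G)/((2*G))) = G + (1 + (-4 + G)*(1/(2*G))) = G + (1 + (-4 + G)/(2*G)) = 1 + G + (-4 + G)/(2*G))
-9450/U(u(3)) = -9450/(3/2 - 6*3 - 2/((-6*3))) = -9450/(3/2 - 18 - 2/(-18)) = -9450/(3/2 - 18 - 2*(-1/18)) = -9450/(3/2 - 18 + ⅑) = -9450/(-295/18) = -9450*(-18/295) = 34020/59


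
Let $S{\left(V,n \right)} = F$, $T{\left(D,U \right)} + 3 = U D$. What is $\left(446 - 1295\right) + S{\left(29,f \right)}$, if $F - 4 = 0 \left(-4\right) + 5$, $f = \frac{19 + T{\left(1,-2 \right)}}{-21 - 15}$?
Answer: $-840$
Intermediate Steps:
$T{\left(D,U \right)} = -3 + D U$ ($T{\left(D,U \right)} = -3 + U D = -3 + D U$)
$f = - \frac{7}{18}$ ($f = \frac{19 + \left(-3 + 1 \left(-2\right)\right)}{-21 - 15} = \frac{19 - 5}{-36} = \left(19 - 5\right) \left(- \frac{1}{36}\right) = 14 \left(- \frac{1}{36}\right) = - \frac{7}{18} \approx -0.38889$)
$F = 9$ ($F = 4 + \left(0 \left(-4\right) + 5\right) = 4 + \left(0 + 5\right) = 4 + 5 = 9$)
$S{\left(V,n \right)} = 9$
$\left(446 - 1295\right) + S{\left(29,f \right)} = \left(446 - 1295\right) + 9 = -849 + 9 = -840$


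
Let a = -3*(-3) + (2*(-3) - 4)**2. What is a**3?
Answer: 1295029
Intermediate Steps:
a = 109 (a = 9 + (-6 - 4)**2 = 9 + (-10)**2 = 9 + 100 = 109)
a**3 = 109**3 = 1295029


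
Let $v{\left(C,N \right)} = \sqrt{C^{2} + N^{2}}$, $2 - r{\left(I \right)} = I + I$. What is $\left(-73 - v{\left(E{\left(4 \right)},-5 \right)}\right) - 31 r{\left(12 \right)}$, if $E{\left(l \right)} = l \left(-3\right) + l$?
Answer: $609 - \sqrt{89} \approx 599.57$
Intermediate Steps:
$E{\left(l \right)} = - 2 l$ ($E{\left(l \right)} = - 3 l + l = - 2 l$)
$r{\left(I \right)} = 2 - 2 I$ ($r{\left(I \right)} = 2 - \left(I + I\right) = 2 - 2 I$)
$\left(-73 - v{\left(E{\left(4 \right)},-5 \right)}\right) - 31 r{\left(12 \right)} = \left(-73 - \sqrt{\left(\left(-2\right) 4\right)^{2} + \left(-5\right)^{2}}\right) - 31 \left(2 - 24\right) = \left(-73 - \sqrt{\left(-8\right)^{2} + 25}\right) - 31 \left(2 - 24\right) = \left(-73 - \sqrt{64 + 25}\right) - -682 = \left(-73 - \sqrt{89}\right) + 682 = 609 - \sqrt{89}$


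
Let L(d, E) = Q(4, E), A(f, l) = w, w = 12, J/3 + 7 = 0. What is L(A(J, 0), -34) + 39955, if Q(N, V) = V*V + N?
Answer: 41115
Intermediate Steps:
J = -21 (J = -21 + 3*0 = -21 + 0 = -21)
A(f, l) = 12
Q(N, V) = N + V² (Q(N, V) = V² + N = N + V²)
L(d, E) = 4 + E²
L(A(J, 0), -34) + 39955 = (4 + (-34)²) + 39955 = (4 + 1156) + 39955 = 1160 + 39955 = 41115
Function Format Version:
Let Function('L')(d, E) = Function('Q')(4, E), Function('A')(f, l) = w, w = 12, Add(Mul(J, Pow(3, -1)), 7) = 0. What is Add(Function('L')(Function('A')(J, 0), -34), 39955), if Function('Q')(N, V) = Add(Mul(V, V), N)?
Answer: 41115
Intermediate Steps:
J = -21 (J = Add(-21, Mul(3, 0)) = Add(-21, 0) = -21)
Function('A')(f, l) = 12
Function('Q')(N, V) = Add(N, Pow(V, 2)) (Function('Q')(N, V) = Add(Pow(V, 2), N) = Add(N, Pow(V, 2)))
Function('L')(d, E) = Add(4, Pow(E, 2))
Add(Function('L')(Function('A')(J, 0), -34), 39955) = Add(Add(4, Pow(-34, 2)), 39955) = Add(Add(4, 1156), 39955) = Add(1160, 39955) = 41115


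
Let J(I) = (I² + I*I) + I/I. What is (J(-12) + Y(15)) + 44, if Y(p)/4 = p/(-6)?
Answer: 323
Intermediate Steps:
J(I) = 1 + 2*I² (J(I) = (I² + I²) + 1 = 2*I² + 1 = 1 + 2*I²)
Y(p) = -2*p/3 (Y(p) = 4*(p/(-6)) = 4*(p*(-⅙)) = 4*(-p/6) = -2*p/3)
(J(-12) + Y(15)) + 44 = ((1 + 2*(-12)²) - ⅔*15) + 44 = ((1 + 2*144) - 10) + 44 = ((1 + 288) - 10) + 44 = (289 - 10) + 44 = 279 + 44 = 323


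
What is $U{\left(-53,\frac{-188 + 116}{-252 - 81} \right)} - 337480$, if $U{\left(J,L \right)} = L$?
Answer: $- \frac{12486752}{37} \approx -3.3748 \cdot 10^{5}$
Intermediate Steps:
$U{\left(-53,\frac{-188 + 116}{-252 - 81} \right)} - 337480 = \frac{-188 + 116}{-252 - 81} - 337480 = - \frac{72}{-333} - 337480 = \left(-72\right) \left(- \frac{1}{333}\right) - 337480 = \frac{8}{37} - 337480 = - \frac{12486752}{37}$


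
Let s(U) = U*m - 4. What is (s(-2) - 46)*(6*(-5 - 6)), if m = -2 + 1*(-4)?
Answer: 2508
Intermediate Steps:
m = -6 (m = -2 - 4 = -6)
s(U) = -4 - 6*U (s(U) = U*(-6) - 4 = -6*U - 4 = -4 - 6*U)
(s(-2) - 46)*(6*(-5 - 6)) = ((-4 - 6*(-2)) - 46)*(6*(-5 - 6)) = ((-4 + 12) - 46)*(6*(-11)) = (8 - 46)*(-66) = -38*(-66) = 2508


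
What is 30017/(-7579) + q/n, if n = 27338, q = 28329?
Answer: -46607635/15938054 ≈ -2.9243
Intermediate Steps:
30017/(-7579) + q/n = 30017/(-7579) + 28329/27338 = 30017*(-1/7579) + 28329*(1/27338) = -2309/583 + 28329/27338 = -46607635/15938054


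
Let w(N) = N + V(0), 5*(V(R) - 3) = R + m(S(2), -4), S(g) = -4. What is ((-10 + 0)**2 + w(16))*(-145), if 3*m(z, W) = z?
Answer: -51649/3 ≈ -17216.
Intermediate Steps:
m(z, W) = z/3
V(R) = 41/15 + R/5 (V(R) = 3 + (R + (1/3)*(-4))/5 = 3 + (R - 4/3)/5 = 3 + (-4/3 + R)/5 = 3 + (-4/15 + R/5) = 41/15 + R/5)
w(N) = 41/15 + N (w(N) = N + (41/15 + (1/5)*0) = N + (41/15 + 0) = N + 41/15 = 41/15 + N)
((-10 + 0)**2 + w(16))*(-145) = ((-10 + 0)**2 + (41/15 + 16))*(-145) = ((-10)**2 + 281/15)*(-145) = (100 + 281/15)*(-145) = (1781/15)*(-145) = -51649/3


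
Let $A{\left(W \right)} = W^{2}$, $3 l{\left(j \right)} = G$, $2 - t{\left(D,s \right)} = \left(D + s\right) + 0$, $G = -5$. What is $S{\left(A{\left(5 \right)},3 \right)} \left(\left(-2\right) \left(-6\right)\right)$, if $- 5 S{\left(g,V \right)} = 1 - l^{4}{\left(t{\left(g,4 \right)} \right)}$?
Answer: $\frac{2176}{135} \approx 16.119$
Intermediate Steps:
$t{\left(D,s \right)} = 2 - D - s$ ($t{\left(D,s \right)} = 2 - \left(\left(D + s\right) + 0\right) = 2 - \left(D + s\right) = 2 - D - s$)
$l{\left(j \right)} = - \frac{5}{3}$ ($l{\left(j \right)} = \frac{1}{3} \left(-5\right) = - \frac{5}{3}$)
$S{\left(g,V \right)} = \frac{544}{405}$ ($S{\left(g,V \right)} = - \frac{1 - \left(- \frac{5}{3}\right)^{4}}{5} = - \frac{1 - \frac{625}{81}}{5} = \left(- \frac{1}{5}\right) \left(- \frac{544}{81}\right) = \frac{544}{405}$)
$S{\left(A{\left(5 \right)},3 \right)} \left(\left(-2\right) \left(-6\right)\right) = \frac{544 \left(\left(-2\right) \left(-6\right)\right)}{405} = \frac{544}{405} \cdot 12 = \frac{2176}{135}$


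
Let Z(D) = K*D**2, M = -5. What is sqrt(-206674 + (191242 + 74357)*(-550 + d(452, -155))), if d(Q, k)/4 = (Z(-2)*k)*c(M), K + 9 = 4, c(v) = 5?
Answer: 38*sqrt(11302529) ≈ 1.2775e+5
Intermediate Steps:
K = -5 (K = -9 + 4 = -5)
Z(D) = -5*D**2
d(Q, k) = -400*k (d(Q, k) = 4*(((-5*(-2)**2)*k)*5) = 4*(((-5*4)*k)*5) = 4*(-20*k*5) = 4*(-100*k) = -400*k)
sqrt(-206674 + (191242 + 74357)*(-550 + d(452, -155))) = sqrt(-206674 + (191242 + 74357)*(-550 - 400*(-155))) = sqrt(-206674 + 265599*(-550 + 62000)) = sqrt(-206674 + 265599*61450) = sqrt(-206674 + 16321058550) = sqrt(16320851876) = 38*sqrt(11302529)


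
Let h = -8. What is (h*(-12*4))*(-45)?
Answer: -17280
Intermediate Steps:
(h*(-12*4))*(-45) = -(-96)*4*(-45) = -8*(-48)*(-45) = 384*(-45) = -17280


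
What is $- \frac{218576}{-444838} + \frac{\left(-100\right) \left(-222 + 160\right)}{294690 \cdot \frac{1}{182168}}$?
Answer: $\frac{25124147731112}{6554465511} \approx 3833.1$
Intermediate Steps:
$- \frac{218576}{-444838} + \frac{\left(-100\right) \left(-222 + 160\right)}{294690 \cdot \frac{1}{182168}} = \left(-218576\right) \left(- \frac{1}{444838}\right) + \frac{\left(-100\right) \left(-62\right)}{294690 \cdot \frac{1}{182168}} = \frac{109288}{222419} + \frac{6200}{\frac{147345}{91084}} = \frac{109288}{222419} + 6200 \cdot \frac{91084}{147345} = \frac{109288}{222419} + \frac{112944160}{29469} = \frac{25124147731112}{6554465511}$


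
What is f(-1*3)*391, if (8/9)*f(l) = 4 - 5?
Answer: -3519/8 ≈ -439.88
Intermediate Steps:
f(l) = -9/8 (f(l) = 9*(4 - 5)/8 = (9/8)*(-1) = -9/8)
f(-1*3)*391 = -9/8*391 = -3519/8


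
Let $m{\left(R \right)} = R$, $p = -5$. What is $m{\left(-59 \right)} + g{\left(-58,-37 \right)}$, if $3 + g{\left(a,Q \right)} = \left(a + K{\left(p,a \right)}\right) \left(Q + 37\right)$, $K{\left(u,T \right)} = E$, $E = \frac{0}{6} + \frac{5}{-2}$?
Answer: $-62$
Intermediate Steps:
$E = - \frac{5}{2}$ ($E = 0 \cdot \frac{1}{6} + 5 \left(- \frac{1}{2}\right) = 0 - \frac{5}{2} = - \frac{5}{2} \approx -2.5$)
$K{\left(u,T \right)} = - \frac{5}{2}$
$g{\left(a,Q \right)} = -3 + \left(37 + Q\right) \left(- \frac{5}{2} + a\right)$ ($g{\left(a,Q \right)} = -3 + \left(a - \frac{5}{2}\right) \left(Q + 37\right) = -3 + \left(- \frac{5}{2} + a\right) \left(37 + Q\right) = -3 + \left(37 + Q\right) \left(- \frac{5}{2} + a\right)$)
$m{\left(-59 \right)} + g{\left(-58,-37 \right)} = -59 - 3 = -62$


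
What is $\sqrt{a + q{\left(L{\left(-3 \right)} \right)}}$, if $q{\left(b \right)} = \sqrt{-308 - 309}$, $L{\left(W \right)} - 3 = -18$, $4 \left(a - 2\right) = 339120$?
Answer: $\sqrt{84782 + i \sqrt{617}} \approx 291.17 + 0.043 i$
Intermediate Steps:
$a = 84782$ ($a = 2 + \frac{1}{4} \cdot 339120 = 2 + 84780 = 84782$)
$L{\left(W \right)} = -15$ ($L{\left(W \right)} = 3 - 18 = -15$)
$q{\left(b \right)} = i \sqrt{617}$ ($q{\left(b \right)} = \sqrt{-617} = i \sqrt{617}$)
$\sqrt{a + q{\left(L{\left(-3 \right)} \right)}} = \sqrt{84782 + i \sqrt{617}}$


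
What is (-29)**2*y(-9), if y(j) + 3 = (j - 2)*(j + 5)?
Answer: 34481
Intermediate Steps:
y(j) = -3 + (-2 + j)*(5 + j) (y(j) = -3 + (j - 2)*(j + 5) = -3 + (-2 + j)*(5 + j))
(-29)**2*y(-9) = (-29)**2*(-13 + (-9)**2 + 3*(-9)) = 841*(-13 + 81 - 27) = 841*41 = 34481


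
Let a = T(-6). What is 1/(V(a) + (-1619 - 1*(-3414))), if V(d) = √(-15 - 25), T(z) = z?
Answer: 359/644413 - 2*I*√10/3222065 ≈ 0.0005571 - 1.9629e-6*I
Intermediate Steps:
a = -6
V(d) = 2*I*√10 (V(d) = √(-40) = 2*I*√10)
1/(V(a) + (-1619 - 1*(-3414))) = 1/(2*I*√10 + (-1619 - 1*(-3414))) = 1/(2*I*√10 + (-1619 + 3414)) = 1/(2*I*√10 + 1795) = 1/(1795 + 2*I*√10)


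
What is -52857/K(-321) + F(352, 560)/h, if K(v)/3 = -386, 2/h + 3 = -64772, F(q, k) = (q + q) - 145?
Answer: -3494181403/193 ≈ -1.8105e+7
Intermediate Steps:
F(q, k) = -145 + 2*q (F(q, k) = 2*q - 145 = -145 + 2*q)
h = -2/64775 (h = 2/(-3 - 64772) = 2/(-64775) = 2*(-1/64775) = -2/64775 ≈ -3.0876e-5)
K(v) = -1158 (K(v) = 3*(-386) = -1158)
-52857/K(-321) + F(352, 560)/h = -52857/(-1158) + (-145 + 2*352)/(-2/64775) = -52857*(-1/1158) + (-145 + 704)*(-64775/2) = 17619/386 + 559*(-64775/2) = 17619/386 - 36209225/2 = -3494181403/193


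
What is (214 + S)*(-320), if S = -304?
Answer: 28800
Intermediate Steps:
(214 + S)*(-320) = (214 - 304)*(-320) = -90*(-320) = 28800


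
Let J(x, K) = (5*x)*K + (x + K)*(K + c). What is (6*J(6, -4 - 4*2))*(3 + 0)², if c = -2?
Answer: -14904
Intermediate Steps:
J(x, K) = (-2 + K)*(K + x) + 5*K*x (J(x, K) = (5*x)*K + (x + K)*(K - 2) = 5*K*x + (K + x)*(-2 + K) = 5*K*x + (-2 + K)*(K + x) = (-2 + K)*(K + x) + 5*K*x)
(6*J(6, -4 - 4*2))*(3 + 0)² = (6*((-4 - 4*2)² - 2*(-4 - 4*2) - 2*6 + 6*(-4 - 4*2)*6))*(3 + 0)² = (6*((-4 - 8)² - 2*(-4 - 8) - 12 + 6*(-4 - 8)*6))*3² = (6*((-12)² - 2*(-12) - 12 + 6*(-12)*6))*9 = (6*(144 + 24 - 12 - 432))*9 = (6*(-276))*9 = -1656*9 = -14904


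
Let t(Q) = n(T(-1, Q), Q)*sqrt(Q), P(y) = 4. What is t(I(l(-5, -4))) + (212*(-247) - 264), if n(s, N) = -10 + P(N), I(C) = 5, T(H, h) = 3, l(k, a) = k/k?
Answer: -52628 - 6*sqrt(5) ≈ -52641.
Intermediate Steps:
l(k, a) = 1
n(s, N) = -6 (n(s, N) = -10 + 4 = -6)
t(Q) = -6*sqrt(Q)
t(I(l(-5, -4))) + (212*(-247) - 264) = -6*sqrt(5) + (212*(-247) - 264) = -6*sqrt(5) + (-52364 - 264) = -6*sqrt(5) - 52628 = -52628 - 6*sqrt(5)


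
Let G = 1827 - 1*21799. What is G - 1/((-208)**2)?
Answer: -864068609/43264 ≈ -19972.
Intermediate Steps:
G = -19972 (G = 1827 - 21799 = -19972)
G - 1/((-208)**2) = -19972 - 1/((-208)**2) = -19972 - 1/43264 = -864068609/43264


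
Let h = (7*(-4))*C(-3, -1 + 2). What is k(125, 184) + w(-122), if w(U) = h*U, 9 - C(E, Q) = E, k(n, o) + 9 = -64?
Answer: 40919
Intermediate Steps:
k(n, o) = -73 (k(n, o) = -9 - 64 = -73)
C(E, Q) = 9 - E
h = -336 (h = (7*(-4))*(9 - 1*(-3)) = -28*(9 + 3) = -28*12 = -336)
w(U) = -336*U
k(125, 184) + w(-122) = -73 - 336*(-122) = -73 + 40992 = 40919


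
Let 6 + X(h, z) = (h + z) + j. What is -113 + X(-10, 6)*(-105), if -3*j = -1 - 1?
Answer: 867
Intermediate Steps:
j = ⅔ (j = -(-1 - 1)/3 = -⅓*(-2) = ⅔ ≈ 0.66667)
X(h, z) = -16/3 + h + z (X(h, z) = -6 + ((h + z) + ⅔) = -6 + (⅔ + h + z) = -16/3 + h + z)
-113 + X(-10, 6)*(-105) = -113 + (-16/3 - 10 + 6)*(-105) = -113 - 28/3*(-105) = -113 + 980 = 867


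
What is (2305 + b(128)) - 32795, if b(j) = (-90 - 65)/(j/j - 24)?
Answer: -701115/23 ≈ -30483.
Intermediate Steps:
b(j) = 155/23 (b(j) = -155/(1 - 24) = -155/(-23) = -155*(-1/23) = 155/23)
(2305 + b(128)) - 32795 = (2305 + 155/23) - 32795 = 53170/23 - 32795 = -701115/23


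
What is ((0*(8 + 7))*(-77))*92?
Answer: 0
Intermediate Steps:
((0*(8 + 7))*(-77))*92 = ((0*15)*(-77))*92 = (0*(-77))*92 = 0*92 = 0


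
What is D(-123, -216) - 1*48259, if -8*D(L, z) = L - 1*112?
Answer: -385837/8 ≈ -48230.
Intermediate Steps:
D(L, z) = 14 - L/8 (D(L, z) = -(L - 1*112)/8 = -(L - 112)/8 = -(-112 + L)/8 = 14 - L/8)
D(-123, -216) - 1*48259 = (14 - ⅛*(-123)) - 1*48259 = (14 + 123/8) - 48259 = 235/8 - 48259 = -385837/8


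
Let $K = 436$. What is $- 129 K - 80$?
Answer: $-56324$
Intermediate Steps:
$- 129 K - 80 = \left(-129\right) 436 - 80 = -56244 - 80 = -56324$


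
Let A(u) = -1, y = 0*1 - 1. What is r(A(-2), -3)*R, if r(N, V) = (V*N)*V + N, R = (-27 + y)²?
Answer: -7840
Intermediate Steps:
y = -1 (y = 0 - 1 = -1)
R = 784 (R = (-27 - 1)² = (-28)² = 784)
r(N, V) = N + N*V² (r(N, V) = (N*V)*V + N = N*V² + N = N + N*V²)
r(A(-2), -3)*R = -(1 + (-3)²)*784 = -(1 + 9)*784 = -1*10*784 = -10*784 = -7840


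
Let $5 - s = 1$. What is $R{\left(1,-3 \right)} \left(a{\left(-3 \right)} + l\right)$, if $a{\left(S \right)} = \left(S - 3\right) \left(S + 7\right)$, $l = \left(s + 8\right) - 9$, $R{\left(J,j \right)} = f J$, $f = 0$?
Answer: $0$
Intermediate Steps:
$s = 4$ ($s = 5 - 1 = 4$)
$R{\left(J,j \right)} = 0$ ($R{\left(J,j \right)} = 0 J = 0$)
$l = 3$ ($l = \left(4 + 8\right) - 9 = 12 - 9 = 3$)
$a{\left(S \right)} = \left(-3 + S\right) \left(7 + S\right)$
$R{\left(1,-3 \right)} \left(a{\left(-3 \right)} + l\right) = 0 \left(\left(-21 + \left(-3\right)^{2} + 4 \left(-3\right)\right) + 3\right) = 0 \left(\left(-21 + 9 - 12\right) + 3\right) = 0 \left(-24 + 3\right) = 0 \left(-21\right) = 0$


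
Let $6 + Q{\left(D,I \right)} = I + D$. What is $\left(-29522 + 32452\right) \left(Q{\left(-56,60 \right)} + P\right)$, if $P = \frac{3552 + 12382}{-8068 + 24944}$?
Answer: $- \frac{13051685}{4219} \approx -3093.6$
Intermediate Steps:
$P = \frac{7967}{8438}$ ($P = \frac{15934}{16876} = 15934 \cdot \frac{1}{16876} = \frac{7967}{8438} \approx 0.94418$)
$Q{\left(D,I \right)} = -6 + D + I$ ($Q{\left(D,I \right)} = -6 + \left(I + D\right) = -6 + \left(D + I\right) = -6 + D + I$)
$\left(-29522 + 32452\right) \left(Q{\left(-56,60 \right)} + P\right) = \left(-29522 + 32452\right) \left(\left(-6 - 56 + 60\right) + \frac{7967}{8438}\right) = 2930 \left(-2 + \frac{7967}{8438}\right) = 2930 \left(- \frac{8909}{8438}\right) = - \frac{13051685}{4219}$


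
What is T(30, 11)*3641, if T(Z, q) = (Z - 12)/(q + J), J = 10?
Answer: 21846/7 ≈ 3120.9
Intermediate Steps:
T(Z, q) = (-12 + Z)/(10 + q) (T(Z, q) = (Z - 12)/(q + 10) = (-12 + Z)/(10 + q))
T(30, 11)*3641 = ((-12 + 30)/(10 + 11))*3641 = (18/21)*3641 = ((1/21)*18)*3641 = (6/7)*3641 = 21846/7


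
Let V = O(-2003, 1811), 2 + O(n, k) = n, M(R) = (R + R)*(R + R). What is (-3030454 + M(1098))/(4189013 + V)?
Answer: 895981/2093504 ≈ 0.42798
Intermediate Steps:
M(R) = 4*R² (M(R) = (2*R)*(2*R) = 4*R²)
O(n, k) = -2 + n
V = -2005 (V = -2 - 2003 = -2005)
(-3030454 + M(1098))/(4189013 + V) = (-3030454 + 4*1098²)/(4189013 - 2005) = (-3030454 + 4*1205604)/4187008 = (-3030454 + 4822416)*(1/4187008) = 1791962*(1/4187008) = 895981/2093504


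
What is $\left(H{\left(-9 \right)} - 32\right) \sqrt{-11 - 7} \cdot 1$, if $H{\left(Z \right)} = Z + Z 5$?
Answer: $- 258 i \sqrt{2} \approx - 364.87 i$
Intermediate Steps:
$H{\left(Z \right)} = 6 Z$ ($H{\left(Z \right)} = Z + 5 Z = 6 Z$)
$\left(H{\left(-9 \right)} - 32\right) \sqrt{-11 - 7} \cdot 1 = \left(6 \left(-9\right) - 32\right) \sqrt{-11 - 7} \cdot 1 = \left(-54 - 32\right) \sqrt{-18} \cdot 1 = - 86 \cdot 3 i \sqrt{2} \cdot 1 = - 86 \cdot 3 i \sqrt{2} = - 258 i \sqrt{2}$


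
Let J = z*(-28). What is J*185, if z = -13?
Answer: 67340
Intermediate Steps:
J = 364 (J = -13*(-28) = 364)
J*185 = 364*185 = 67340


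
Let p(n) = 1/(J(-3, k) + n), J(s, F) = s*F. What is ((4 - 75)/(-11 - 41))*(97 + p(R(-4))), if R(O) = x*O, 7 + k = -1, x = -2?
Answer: 220455/1664 ≈ 132.48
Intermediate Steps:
k = -8 (k = -7 - 1 = -8)
R(O) = -2*O
J(s, F) = F*s
p(n) = 1/(24 + n) (p(n) = 1/(-8*(-3) + n) = 1/(24 + n))
((4 - 75)/(-11 - 41))*(97 + p(R(-4))) = ((4 - 75)/(-11 - 41))*(97 + 1/(24 - 2*(-4))) = (-71/(-52))*(97 + 1/(24 + 8)) = (-71*(-1/52))*(97 + 1/32) = 71*(97 + 1/32)/52 = (71/52)*(3105/32) = 220455/1664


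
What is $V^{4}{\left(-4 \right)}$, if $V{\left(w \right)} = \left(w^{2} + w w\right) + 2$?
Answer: $1336336$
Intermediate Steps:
$V{\left(w \right)} = 2 + 2 w^{2}$ ($V{\left(w \right)} = \left(w^{2} + w^{2}\right) + 2 = 2 w^{2} + 2 = 2 + 2 w^{2}$)
$V^{4}{\left(-4 \right)} = \left(2 + 2 \left(-4\right)^{2}\right)^{4} = \left(2 + 2 \cdot 16\right)^{4} = \left(2 + 32\right)^{4} = 34^{4} = 1336336$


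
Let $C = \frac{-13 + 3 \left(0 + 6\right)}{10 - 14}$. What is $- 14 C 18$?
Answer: $315$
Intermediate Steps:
$C = - \frac{5}{4}$ ($C = \frac{-13 + 3 \cdot 6}{-4} = \left(-13 + 18\right) \left(- \frac{1}{4}\right) = 5 \left(- \frac{1}{4}\right) = - \frac{5}{4} \approx -1.25$)
$- 14 C 18 = \left(-14\right) \left(- \frac{5}{4}\right) 18 = \frac{35}{2} \cdot 18 = 315$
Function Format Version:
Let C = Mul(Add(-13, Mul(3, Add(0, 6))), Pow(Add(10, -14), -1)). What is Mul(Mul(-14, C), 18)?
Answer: 315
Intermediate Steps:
C = Rational(-5, 4) (C = Mul(Add(-13, Mul(3, 6)), Pow(-4, -1)) = Mul(Add(-13, 18), Rational(-1, 4)) = Mul(5, Rational(-1, 4)) = Rational(-5, 4) ≈ -1.2500)
Mul(Mul(-14, C), 18) = Mul(Mul(-14, Rational(-5, 4)), 18) = Mul(Rational(35, 2), 18) = 315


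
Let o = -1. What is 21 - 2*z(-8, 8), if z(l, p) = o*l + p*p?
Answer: -123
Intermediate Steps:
z(l, p) = p² - l (z(l, p) = -l + p*p = -l + p² = p² - l)
21 - 2*z(-8, 8) = 21 - 2*(8² - 1*(-8)) = 21 - 2*(64 + 8) = 21 - 2*72 = 21 - 144 = -123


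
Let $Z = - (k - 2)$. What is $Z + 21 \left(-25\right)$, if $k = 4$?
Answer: $-527$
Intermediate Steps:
$Z = -2$ ($Z = - (4 - 2) = \left(-1\right) 2 = -2$)
$Z + 21 \left(-25\right) = -2 + 21 \left(-25\right) = -2 - 525 = -527$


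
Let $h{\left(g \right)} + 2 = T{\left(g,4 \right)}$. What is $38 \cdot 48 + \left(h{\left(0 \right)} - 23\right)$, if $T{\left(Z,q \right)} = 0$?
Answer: $1799$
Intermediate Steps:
$h{\left(g \right)} = -2$ ($h{\left(g \right)} = -2 + 0 = -2$)
$38 \cdot 48 + \left(h{\left(0 \right)} - 23\right) = 38 \cdot 48 - 25 = 1824 - 25 = 1799$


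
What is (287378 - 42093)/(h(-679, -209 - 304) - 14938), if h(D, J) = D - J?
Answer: -245285/15104 ≈ -16.240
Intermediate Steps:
(287378 - 42093)/(h(-679, -209 - 304) - 14938) = (287378 - 42093)/((-679 - (-209 - 304)) - 14938) = 245285/((-679 - 1*(-513)) - 14938) = 245285/((-679 + 513) - 14938) = 245285/(-166 - 14938) = 245285/(-15104) = 245285*(-1/15104) = -245285/15104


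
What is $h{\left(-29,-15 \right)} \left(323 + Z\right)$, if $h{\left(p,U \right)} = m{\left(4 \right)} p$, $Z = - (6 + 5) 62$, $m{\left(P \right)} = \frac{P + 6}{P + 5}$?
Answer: $\frac{104110}{9} \approx 11568.0$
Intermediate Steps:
$m{\left(P \right)} = \frac{6 + P}{5 + P}$
$Z = -682$ ($Z = \left(-1\right) 11 \cdot 62 = \left(-11\right) 62 = -682$)
$h{\left(p,U \right)} = \frac{10 p}{9}$ ($h{\left(p,U \right)} = \frac{6 + 4}{5 + 4} p = \frac{1}{9} \cdot 10 p = \frac{10 p}{9}$)
$h{\left(-29,-15 \right)} \left(323 + Z\right) = \frac{10}{9} \left(-29\right) \left(323 - 682\right) = \left(- \frac{290}{9}\right) \left(-359\right) = \frac{104110}{9}$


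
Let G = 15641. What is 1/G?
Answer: 1/15641 ≈ 6.3934e-5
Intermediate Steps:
1/G = 1/15641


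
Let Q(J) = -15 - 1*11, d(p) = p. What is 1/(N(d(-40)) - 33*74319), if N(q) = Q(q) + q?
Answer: -1/2452593 ≈ -4.0773e-7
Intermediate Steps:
Q(J) = -26 (Q(J) = -15 - 11 = -26)
N(q) = -26 + q
1/(N(d(-40)) - 33*74319) = 1/((-26 - 40) - 33*74319) = 1/(-66 - 2452527) = 1/(-2452593) = -1/2452593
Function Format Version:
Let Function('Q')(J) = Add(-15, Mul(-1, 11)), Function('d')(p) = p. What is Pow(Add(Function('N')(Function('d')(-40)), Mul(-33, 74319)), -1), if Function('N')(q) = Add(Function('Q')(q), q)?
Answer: Rational(-1, 2452593) ≈ -4.0773e-7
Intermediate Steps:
Function('Q')(J) = -26 (Function('Q')(J) = Add(-15, -11) = -26)
Function('N')(q) = Add(-26, q)
Pow(Add(Function('N')(Function('d')(-40)), Mul(-33, 74319)), -1) = Pow(Add(Add(-26, -40), Mul(-33, 74319)), -1) = Pow(Add(-66, -2452527), -1) = Pow(-2452593, -1) = Rational(-1, 2452593)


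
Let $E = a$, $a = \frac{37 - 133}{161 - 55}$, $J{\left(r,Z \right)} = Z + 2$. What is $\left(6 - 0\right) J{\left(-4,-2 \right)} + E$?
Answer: $- \frac{48}{53} \approx -0.90566$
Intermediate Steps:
$J{\left(r,Z \right)} = 2 + Z$
$a = - \frac{48}{53}$ ($a = - \frac{96}{106} = \left(-96\right) \frac{1}{106} = - \frac{48}{53} \approx -0.90566$)
$E = - \frac{48}{53} \approx -0.90566$
$\left(6 - 0\right) J{\left(-4,-2 \right)} + E = \left(6 - 0\right) \left(2 - 2\right) - \frac{48}{53} = \left(6 + 0\right) 0 - \frac{48}{53} = 6 \cdot 0 - \frac{48}{53} = 0 - \frac{48}{53} = - \frac{48}{53}$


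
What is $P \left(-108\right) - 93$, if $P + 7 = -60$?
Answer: $7143$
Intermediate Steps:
$P = -67$ ($P = -7 - 60 = -67$)
$P \left(-108\right) - 93 = \left(-67\right) \left(-108\right) - 93 = 7236 - 93 = 7143$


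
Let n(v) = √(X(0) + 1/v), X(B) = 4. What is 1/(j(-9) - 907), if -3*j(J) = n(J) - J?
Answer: -2106/1916459 + 9*√35/67076065 ≈ -0.0010981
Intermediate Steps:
n(v) = √(4 + 1/v)
j(J) = -√(4 + 1/J)/3 + J/3 (j(J) = -(√(4 + 1/J) - J)/3 = -√(4 + 1/J)/3 + J/3)
1/(j(-9) - 907) = 1/((-√35*√(-1/(-9))/3 + (⅓)*(-9)) - 907) = 1/((-√35/3/3 - 3) - 907) = 1/((-√35/9 - 3) - 907) = 1/((-3 - √35/9) - 907) = 1/(-910 - √35/9)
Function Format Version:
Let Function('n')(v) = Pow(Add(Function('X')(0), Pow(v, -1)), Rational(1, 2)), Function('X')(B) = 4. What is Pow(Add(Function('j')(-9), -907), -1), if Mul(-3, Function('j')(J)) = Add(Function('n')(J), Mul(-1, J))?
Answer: Add(Rational(-2106, 1916459), Mul(Rational(9, 67076065), Pow(35, Rational(1, 2)))) ≈ -0.0010981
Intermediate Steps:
Function('n')(v) = Pow(Add(4, Pow(v, -1)), Rational(1, 2))
Function('j')(J) = Add(Mul(Rational(-1, 3), Pow(Add(4, Pow(J, -1)), Rational(1, 2))), Mul(Rational(1, 3), J)) (Function('j')(J) = Mul(Rational(-1, 3), Add(Pow(Add(4, Pow(J, -1)), Rational(1, 2)), Mul(-1, J))) = Add(Mul(Rational(-1, 3), Pow(Add(4, Pow(J, -1)), Rational(1, 2))), Mul(Rational(1, 3), J)))
Pow(Add(Function('j')(-9), -907), -1) = Pow(Add(Add(Mul(Rational(-1, 3), Pow(Mul(Pow(-9, -1), Add(1, Mul(4, -9))), Rational(1, 2))), Mul(Rational(1, 3), -9)), -907), -1) = Pow(Add(Add(Mul(Rational(-1, 3), Pow(Mul(Rational(-1, 9), Add(1, -36)), Rational(1, 2))), -3), -907), -1) = Pow(Add(Add(Mul(Rational(-1, 3), Pow(Mul(Rational(-1, 9), -35), Rational(1, 2))), -3), -907), -1) = Pow(Add(Add(Mul(Rational(-1, 3), Pow(Rational(35, 9), Rational(1, 2))), -3), -907), -1) = Pow(Add(Add(Mul(Rational(-1, 3), Mul(Rational(1, 3), Pow(35, Rational(1, 2)))), -3), -907), -1) = Pow(Add(Add(Mul(Rational(-1, 9), Pow(35, Rational(1, 2))), -3), -907), -1) = Pow(Add(Add(-3, Mul(Rational(-1, 9), Pow(35, Rational(1, 2)))), -907), -1) = Pow(Add(-910, Mul(Rational(-1, 9), Pow(35, Rational(1, 2)))), -1)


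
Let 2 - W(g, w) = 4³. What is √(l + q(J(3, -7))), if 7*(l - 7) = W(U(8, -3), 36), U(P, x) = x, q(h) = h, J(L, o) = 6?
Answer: √203/7 ≈ 2.0354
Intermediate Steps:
W(g, w) = -62 (W(g, w) = 2 - 1*4³ = 2 - 1*64 = 2 - 64 = -62)
l = -13/7 (l = 7 + (⅐)*(-62) = 7 - 62/7 = -13/7 ≈ -1.8571)
√(l + q(J(3, -7))) = √(-13/7 + 6) = √(29/7) = √203/7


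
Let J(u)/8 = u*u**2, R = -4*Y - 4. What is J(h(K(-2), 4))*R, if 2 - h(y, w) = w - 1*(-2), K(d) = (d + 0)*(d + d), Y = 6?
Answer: 14336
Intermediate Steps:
K(d) = 2*d**2 (K(d) = d*(2*d) = 2*d**2)
h(y, w) = -w (h(y, w) = 2 - (w - 1*(-2)) = 2 - (w + 2) = 2 - (2 + w) = 2 + (-2 - w) = -w)
R = -28 (R = -4*6 - 4 = -24 - 4 = -28)
J(u) = 8*u**3 (J(u) = 8*(u*u**2) = 8*u**3)
J(h(K(-2), 4))*R = (8*(-1*4)**3)*(-28) = (8*(-4)**3)*(-28) = (8*(-64))*(-28) = -512*(-28) = 14336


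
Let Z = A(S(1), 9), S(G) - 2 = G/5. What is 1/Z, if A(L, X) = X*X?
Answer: 1/81 ≈ 0.012346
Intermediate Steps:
S(G) = 2 + G/5
A(L, X) = X²
Z = 81 (Z = 9² = 81)
1/Z = 1/81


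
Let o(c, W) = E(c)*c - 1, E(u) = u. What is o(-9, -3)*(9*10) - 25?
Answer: 7175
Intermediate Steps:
o(c, W) = -1 + c² (o(c, W) = c*c - 1 = c² - 1 = -1 + c²)
o(-9, -3)*(9*10) - 25 = (-1 + (-9)²)*(9*10) - 25 = (-1 + 81)*90 - 25 = 80*90 - 25 = 7200 - 25 = 7175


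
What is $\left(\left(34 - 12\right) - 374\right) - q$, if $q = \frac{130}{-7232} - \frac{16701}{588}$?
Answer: $- \frac{57333015}{177184} \approx -323.58$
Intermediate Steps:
$q = - \frac{5035753}{177184}$ ($q = 130 \left(- \frac{1}{7232}\right) - \frac{5567}{196} = - \frac{65}{3616} - \frac{5567}{196} = - \frac{5035753}{177184} \approx -28.421$)
$\left(\left(34 - 12\right) - 374\right) - q = \left(\left(34 - 12\right) - 374\right) - - \frac{5035753}{177184} = \left(\left(34 - 12\right) - 374\right) + \frac{5035753}{177184} = \left(22 - 374\right) + \frac{5035753}{177184} = -352 + \frac{5035753}{177184} = - \frac{57333015}{177184}$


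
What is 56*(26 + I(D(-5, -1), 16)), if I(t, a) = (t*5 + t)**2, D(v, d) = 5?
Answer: 51856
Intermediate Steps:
I(t, a) = 36*t**2 (I(t, a) = (5*t + t)**2 = (6*t)**2 = 36*t**2)
56*(26 + I(D(-5, -1), 16)) = 56*(26 + 36*5**2) = 56*(26 + 36*25) = 56*(26 + 900) = 56*926 = 51856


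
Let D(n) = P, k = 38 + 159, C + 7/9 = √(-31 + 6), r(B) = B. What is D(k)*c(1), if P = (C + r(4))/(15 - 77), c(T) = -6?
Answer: 29/93 + 15*I/31 ≈ 0.31183 + 0.48387*I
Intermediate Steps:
C = -7/9 + 5*I (C = -7/9 + √(-31 + 6) = -7/9 + √(-25) = -7/9 + 5*I ≈ -0.77778 + 5.0*I)
P = -29/558 - 5*I/62 (P = ((-7/9 + 5*I) + 4)/(15 - 77) = (29/9 + 5*I)/(-62) = (29/9 + 5*I)*(-1/62) = -29/558 - 5*I/62 ≈ -0.051971 - 0.080645*I)
k = 197
D(n) = -29/558 - 5*I/62
D(k)*c(1) = (-29/558 - 5*I/62)*(-6) = 29/93 + 15*I/31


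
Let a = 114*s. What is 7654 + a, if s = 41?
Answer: 12328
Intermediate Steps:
a = 4674 (a = 114*41 = 4674)
7654 + a = 7654 + 4674 = 12328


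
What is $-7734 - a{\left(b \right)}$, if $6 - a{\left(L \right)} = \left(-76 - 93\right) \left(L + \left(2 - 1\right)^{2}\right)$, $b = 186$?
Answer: $-39343$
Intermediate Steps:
$a{\left(L \right)} = 175 + 169 L$ ($a{\left(L \right)} = 6 - \left(-76 - 93\right) \left(L + \left(2 - 1\right)^{2}\right) = 6 - - 169 \left(L + 1^{2}\right) = 6 - - 169 \left(L + 1\right) = 6 - - 169 \left(1 + L\right) = 6 - \left(-169 - 169 L\right) = 6 + \left(169 + 169 L\right) = 175 + 169 L$)
$-7734 - a{\left(b \right)} = -7734 - \left(175 + 169 \cdot 186\right) = -7734 - \left(175 + 31434\right) = -7734 - 31609 = -39343$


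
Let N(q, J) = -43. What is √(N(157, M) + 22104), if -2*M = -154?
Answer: √22061 ≈ 148.53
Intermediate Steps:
M = 77 (M = -½*(-154) = 77)
√(N(157, M) + 22104) = √(-43 + 22104) = √22061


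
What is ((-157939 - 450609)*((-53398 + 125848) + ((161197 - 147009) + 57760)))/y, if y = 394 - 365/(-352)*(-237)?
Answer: -30931336164608/52183 ≈ -5.9275e+8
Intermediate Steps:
y = 52183/352 (y = 394 - 365*(-1/352)*(-237) = 394 + (365/352)*(-237) = 394 - 86505/352 = 52183/352 ≈ 148.25)
((-157939 - 450609)*((-53398 + 125848) + ((161197 - 147009) + 57760)))/y = ((-157939 - 450609)*((-53398 + 125848) + ((161197 - 147009) + 57760)))/(52183/352) = -608548*(72450 + (14188 + 57760))*(352/52183) = -608548*(72450 + 71948)*(352/52183) = -608548*144398*(352/52183) = -87873114104*352/52183 = -30931336164608/52183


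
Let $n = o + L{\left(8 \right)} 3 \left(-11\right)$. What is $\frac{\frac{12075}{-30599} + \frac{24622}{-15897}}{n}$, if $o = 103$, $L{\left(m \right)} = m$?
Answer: $\frac{945364853}{78315600783} \approx 0.012071$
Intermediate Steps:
$n = -161$ ($n = 103 + 8 \cdot 3 \left(-11\right) = 103 + 8 \left(-33\right) = 103 - 264 = -161$)
$\frac{\frac{12075}{-30599} + \frac{24622}{-15897}}{n} = \frac{\frac{12075}{-30599} + \frac{24622}{-15897}}{-161} = \left(12075 \left(- \frac{1}{30599}\right) + 24622 \left(- \frac{1}{15897}\right)\right) \left(- \frac{1}{161}\right) = \left(- \frac{12075}{30599} - \frac{24622}{15897}\right) \left(- \frac{1}{161}\right) = \left(- \frac{945364853}{486432303}\right) \left(- \frac{1}{161}\right) = \frac{945364853}{78315600783}$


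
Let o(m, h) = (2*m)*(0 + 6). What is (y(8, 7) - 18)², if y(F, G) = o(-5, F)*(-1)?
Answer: 1764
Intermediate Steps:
o(m, h) = 12*m (o(m, h) = (2*m)*6 = 12*m)
y(F, G) = 60 (y(F, G) = (12*(-5))*(-1) = -60*(-1) = 60)
(y(8, 7) - 18)² = (60 - 18)² = 42² = 1764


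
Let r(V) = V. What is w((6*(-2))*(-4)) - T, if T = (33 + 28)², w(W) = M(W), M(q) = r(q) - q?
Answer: -3721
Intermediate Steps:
M(q) = 0 (M(q) = q - q = 0)
w(W) = 0
T = 3721 (T = 61² = 3721)
w((6*(-2))*(-4)) - T = 0 - 1*3721 = 0 - 3721 = -3721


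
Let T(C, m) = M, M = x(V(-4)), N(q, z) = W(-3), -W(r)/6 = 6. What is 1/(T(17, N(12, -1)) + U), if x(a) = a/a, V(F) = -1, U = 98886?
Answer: 1/98887 ≈ 1.0113e-5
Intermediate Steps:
W(r) = -36 (W(r) = -6*6 = -36)
N(q, z) = -36
x(a) = 1
M = 1
T(C, m) = 1
1/(T(17, N(12, -1)) + U) = 1/(1 + 98886) = 1/98887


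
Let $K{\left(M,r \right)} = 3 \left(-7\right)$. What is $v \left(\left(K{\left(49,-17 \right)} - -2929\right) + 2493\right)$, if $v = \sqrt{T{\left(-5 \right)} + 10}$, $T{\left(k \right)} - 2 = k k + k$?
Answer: $21604 \sqrt{2} \approx 30553.0$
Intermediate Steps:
$K{\left(M,r \right)} = -21$
$T{\left(k \right)} = 2 + k + k^{2}$ ($T{\left(k \right)} = 2 + \left(k k + k\right) = 2 + \left(k^{2} + k\right) = 2 + \left(k + k^{2}\right) = 2 + k + k^{2}$)
$v = 4 \sqrt{2}$ ($v = \sqrt{\left(2 - 5 + \left(-5\right)^{2}\right) + 10} = \sqrt{\left(2 - 5 + 25\right) + 10} = \sqrt{22 + 10} = \sqrt{32} = 4 \sqrt{2} \approx 5.6569$)
$v \left(\left(K{\left(49,-17 \right)} - -2929\right) + 2493\right) = 4 \sqrt{2} \left(\left(-21 - -2929\right) + 2493\right) = 4 \sqrt{2} \left(\left(-21 + 2929\right) + 2493\right) = 4 \sqrt{2} \left(2908 + 2493\right) = 4 \sqrt{2} \cdot 5401 = 21604 \sqrt{2}$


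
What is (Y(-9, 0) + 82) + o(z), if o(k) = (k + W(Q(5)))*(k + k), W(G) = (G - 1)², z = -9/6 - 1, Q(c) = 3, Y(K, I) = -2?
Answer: 145/2 ≈ 72.500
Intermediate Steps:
z = -5/2 (z = -9*⅙ - 1 = -3/2 - 1 = -5/2 ≈ -2.5000)
W(G) = (-1 + G)²
o(k) = 2*k*(4 + k) (o(k) = (k + (-1 + 3)²)*(k + k) = (k + 2²)*(2*k) = (k + 4)*(2*k) = (4 + k)*(2*k) = 2*k*(4 + k))
(Y(-9, 0) + 82) + o(z) = (-2 + 82) + 2*(-5/2)*(4 - 5/2) = 80 + 2*(-5/2)*(3/2) = 80 - 15/2 = 145/2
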